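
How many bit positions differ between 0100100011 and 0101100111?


XOR: 0001000100
Count of 1s: 2

2


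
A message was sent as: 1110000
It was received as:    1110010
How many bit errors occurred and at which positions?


XOR: 0000010

1 error(s) at position(s): 5


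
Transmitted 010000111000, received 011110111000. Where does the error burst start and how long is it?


XOR: 001110000000

Burst at position 2, length 3


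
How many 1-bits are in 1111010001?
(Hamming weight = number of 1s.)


Counting 1s in 1111010001

6


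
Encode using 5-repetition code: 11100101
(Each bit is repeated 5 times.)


Each bit -> 5 copies

1111111111111110000000000111110000011111


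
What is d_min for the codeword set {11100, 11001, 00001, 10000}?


Comparing all pairs, minimum distance: 2
Can detect 1 errors, correct 0 errors

2


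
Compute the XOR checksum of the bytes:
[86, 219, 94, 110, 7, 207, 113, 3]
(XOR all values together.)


XOR chain: 86 ^ 219 ^ 94 ^ 110 ^ 7 ^ 207 ^ 113 ^ 3 = 7

7


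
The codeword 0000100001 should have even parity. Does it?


Number of 1s: 2

Yes, parity is correct (2 ones)


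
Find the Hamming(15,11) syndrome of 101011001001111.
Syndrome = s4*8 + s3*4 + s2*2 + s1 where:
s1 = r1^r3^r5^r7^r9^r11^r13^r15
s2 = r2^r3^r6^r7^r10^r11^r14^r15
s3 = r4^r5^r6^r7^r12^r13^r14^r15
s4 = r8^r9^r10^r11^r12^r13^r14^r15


s1=0, s2=0, s3=0, s4=1

Syndrome = 8 (error at position 8)


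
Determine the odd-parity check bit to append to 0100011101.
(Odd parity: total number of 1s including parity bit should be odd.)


Number of 1s in data: 5
Parity bit: 0

0


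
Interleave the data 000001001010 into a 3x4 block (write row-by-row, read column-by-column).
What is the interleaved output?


Matrix:
  0000
  0100
  1010
Read columns: 001010001000

001010001000


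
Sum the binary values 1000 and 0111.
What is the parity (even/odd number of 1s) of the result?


1000 = 8
0111 = 7
Sum = 15 = 1111
1s count = 4

even parity (4 ones in 1111)


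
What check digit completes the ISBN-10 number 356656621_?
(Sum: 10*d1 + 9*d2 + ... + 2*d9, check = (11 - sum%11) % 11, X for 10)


Weighted sum: 257
257 mod 11 = 4

Check digit: 7


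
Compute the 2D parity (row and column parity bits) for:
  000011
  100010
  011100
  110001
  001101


Row parities: 00111
Column parities: 000001

Row P: 00111, Col P: 000001, Corner: 1


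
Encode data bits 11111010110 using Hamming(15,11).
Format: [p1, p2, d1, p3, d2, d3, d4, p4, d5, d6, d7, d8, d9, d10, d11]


Parity bits: p1=0, p2=1, p3=1, p4=0

011111101010110


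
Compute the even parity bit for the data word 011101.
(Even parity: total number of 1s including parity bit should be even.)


Number of 1s in data: 4
Parity bit: 0

0


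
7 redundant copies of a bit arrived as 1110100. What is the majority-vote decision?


Ones: 4 out of 7
Threshold: 4

1 (4/7 voted 1)


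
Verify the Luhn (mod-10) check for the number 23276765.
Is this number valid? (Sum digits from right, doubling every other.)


Luhn sum = 36
36 mod 10 = 6

Invalid (Luhn sum mod 10 = 6)


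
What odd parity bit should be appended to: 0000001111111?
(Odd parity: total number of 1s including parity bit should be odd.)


Number of 1s in data: 7
Parity bit: 0

0


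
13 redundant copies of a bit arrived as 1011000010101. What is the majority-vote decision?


Ones: 6 out of 13
Threshold: 7

0 (6/13 voted 1)


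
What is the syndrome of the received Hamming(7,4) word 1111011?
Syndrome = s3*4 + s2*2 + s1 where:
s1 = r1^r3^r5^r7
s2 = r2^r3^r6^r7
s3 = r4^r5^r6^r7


s1=1, s2=0, s3=1

Syndrome = 5 (error at position 5)


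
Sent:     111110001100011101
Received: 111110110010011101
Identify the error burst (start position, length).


XOR: 000000111110000000

Burst at position 6, length 5


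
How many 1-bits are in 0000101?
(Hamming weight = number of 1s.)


Counting 1s in 0000101

2


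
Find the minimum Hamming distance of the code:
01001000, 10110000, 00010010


Comparing all pairs, minimum distance: 3
Can detect 2 errors, correct 1 errors

3


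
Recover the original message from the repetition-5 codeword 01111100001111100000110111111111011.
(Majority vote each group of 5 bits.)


Groups: 01111, 10000, 11111, 00000, 11011, 11111, 11011
Majority votes: 1010111

1010111


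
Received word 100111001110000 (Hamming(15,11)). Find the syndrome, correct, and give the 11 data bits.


Syndrome = 14: error at position 14

Data: 01101110010 (corrected bit 14)


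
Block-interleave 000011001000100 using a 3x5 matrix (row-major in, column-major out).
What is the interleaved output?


Matrix:
  00001
  10010
  00100
Read columns: 010000001010100

010000001010100


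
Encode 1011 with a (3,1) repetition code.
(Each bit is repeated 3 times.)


Each bit -> 3 copies

111000111111


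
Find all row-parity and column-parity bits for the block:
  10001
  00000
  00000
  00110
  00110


Row parities: 00000
Column parities: 10001

Row P: 00000, Col P: 10001, Corner: 0


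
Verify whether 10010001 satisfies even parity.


Number of 1s: 3

No, parity error (3 ones)


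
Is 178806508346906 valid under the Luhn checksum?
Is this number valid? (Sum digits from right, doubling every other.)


Luhn sum = 65
65 mod 10 = 5

Invalid (Luhn sum mod 10 = 5)


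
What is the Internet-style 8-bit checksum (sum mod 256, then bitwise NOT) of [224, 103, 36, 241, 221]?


Sum = 825 mod 256 = 57
Complement = 198

198


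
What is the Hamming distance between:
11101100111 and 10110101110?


XOR: 01011001001
Count of 1s: 5

5


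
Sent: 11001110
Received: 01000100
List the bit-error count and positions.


XOR: 10001010

3 error(s) at position(s): 0, 4, 6


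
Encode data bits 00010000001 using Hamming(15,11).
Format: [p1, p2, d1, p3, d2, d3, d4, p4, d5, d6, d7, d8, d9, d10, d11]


Parity bits: p1=0, p2=0, p3=0, p4=1

000000110000001


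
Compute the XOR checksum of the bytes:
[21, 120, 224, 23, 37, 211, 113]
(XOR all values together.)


XOR chain: 21 ^ 120 ^ 224 ^ 23 ^ 37 ^ 211 ^ 113 = 29

29


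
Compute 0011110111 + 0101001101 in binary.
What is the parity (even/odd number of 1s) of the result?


0011110111 = 247
0101001101 = 333
Sum = 580 = 1001000100
1s count = 3

odd parity (3 ones in 1001000100)


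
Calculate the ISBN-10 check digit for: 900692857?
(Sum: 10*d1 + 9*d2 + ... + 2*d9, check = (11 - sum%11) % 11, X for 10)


Weighted sum: 257
257 mod 11 = 4

Check digit: 7


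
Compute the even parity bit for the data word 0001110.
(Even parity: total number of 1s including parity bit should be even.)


Number of 1s in data: 3
Parity bit: 1

1


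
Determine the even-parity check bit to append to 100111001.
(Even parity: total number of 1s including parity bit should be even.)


Number of 1s in data: 5
Parity bit: 1

1


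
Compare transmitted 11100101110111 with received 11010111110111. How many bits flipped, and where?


XOR: 00110010000000

3 error(s) at position(s): 2, 3, 6


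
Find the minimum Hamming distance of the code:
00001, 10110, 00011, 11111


Comparing all pairs, minimum distance: 1
Can detect 0 errors, correct 0 errors

1


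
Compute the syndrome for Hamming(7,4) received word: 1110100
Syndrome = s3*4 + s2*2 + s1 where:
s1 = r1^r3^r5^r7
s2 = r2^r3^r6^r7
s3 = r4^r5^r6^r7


s1=1, s2=0, s3=1

Syndrome = 5 (error at position 5)


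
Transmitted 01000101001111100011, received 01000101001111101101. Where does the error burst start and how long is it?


XOR: 00000000000000001110

Burst at position 16, length 3


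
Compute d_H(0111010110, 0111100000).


XOR: 0000110110
Count of 1s: 4

4


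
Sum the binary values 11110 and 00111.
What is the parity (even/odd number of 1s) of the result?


11110 = 30
00111 = 7
Sum = 37 = 100101
1s count = 3

odd parity (3 ones in 100101)


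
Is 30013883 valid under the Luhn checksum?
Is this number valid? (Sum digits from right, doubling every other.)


Luhn sum = 31
31 mod 10 = 1

Invalid (Luhn sum mod 10 = 1)


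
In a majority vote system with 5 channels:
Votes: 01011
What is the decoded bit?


Ones: 3 out of 5
Threshold: 3

1 (3/5 voted 1)


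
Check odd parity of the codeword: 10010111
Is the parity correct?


Number of 1s: 5

Yes, parity is correct (5 ones)


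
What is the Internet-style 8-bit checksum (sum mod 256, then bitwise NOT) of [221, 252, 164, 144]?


Sum = 781 mod 256 = 13
Complement = 242

242


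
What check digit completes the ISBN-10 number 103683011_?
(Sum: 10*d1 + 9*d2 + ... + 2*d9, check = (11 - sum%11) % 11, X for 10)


Weighted sum: 144
144 mod 11 = 1

Check digit: X


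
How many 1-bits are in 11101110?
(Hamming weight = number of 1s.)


Counting 1s in 11101110

6


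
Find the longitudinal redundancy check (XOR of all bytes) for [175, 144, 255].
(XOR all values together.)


XOR chain: 175 ^ 144 ^ 255 = 192

192


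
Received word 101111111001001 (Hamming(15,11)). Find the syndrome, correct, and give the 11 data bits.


Syndrome = 0: no error detected

Data: 11111001001 (no errors)


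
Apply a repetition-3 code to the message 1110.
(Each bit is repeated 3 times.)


Each bit -> 3 copies

111111111000


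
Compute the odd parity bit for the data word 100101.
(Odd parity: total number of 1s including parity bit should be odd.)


Number of 1s in data: 3
Parity bit: 0

0


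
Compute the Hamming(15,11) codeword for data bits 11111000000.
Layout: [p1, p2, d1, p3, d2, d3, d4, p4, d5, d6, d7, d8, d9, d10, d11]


Parity bits: p1=0, p2=1, p3=1, p4=1

011111111000000


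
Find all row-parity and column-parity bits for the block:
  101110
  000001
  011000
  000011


Row parities: 0100
Column parities: 110100

Row P: 0100, Col P: 110100, Corner: 1


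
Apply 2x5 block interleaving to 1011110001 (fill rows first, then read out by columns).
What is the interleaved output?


Matrix:
  10111
  10001
Read columns: 1100101011

1100101011


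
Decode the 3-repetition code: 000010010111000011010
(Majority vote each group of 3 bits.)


Groups: 000, 010, 010, 111, 000, 011, 010
Majority votes: 0001010

0001010


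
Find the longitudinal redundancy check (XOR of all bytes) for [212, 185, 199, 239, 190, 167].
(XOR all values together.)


XOR chain: 212 ^ 185 ^ 199 ^ 239 ^ 190 ^ 167 = 92

92


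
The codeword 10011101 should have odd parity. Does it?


Number of 1s: 5

Yes, parity is correct (5 ones)


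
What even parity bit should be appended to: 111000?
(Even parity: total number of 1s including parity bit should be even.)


Number of 1s in data: 3
Parity bit: 1

1


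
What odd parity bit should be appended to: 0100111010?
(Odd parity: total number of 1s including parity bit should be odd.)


Number of 1s in data: 5
Parity bit: 0

0


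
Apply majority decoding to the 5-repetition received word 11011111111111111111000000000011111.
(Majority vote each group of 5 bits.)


Groups: 11011, 11111, 11111, 11111, 00000, 00000, 11111
Majority votes: 1111001

1111001


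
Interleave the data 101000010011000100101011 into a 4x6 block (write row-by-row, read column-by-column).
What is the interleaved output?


Matrix:
  101000
  010011
  000100
  101011
Read columns: 100101001001001001010101

100101001001001001010101


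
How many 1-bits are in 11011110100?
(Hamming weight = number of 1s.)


Counting 1s in 11011110100

7


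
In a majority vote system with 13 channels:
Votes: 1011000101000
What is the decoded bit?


Ones: 5 out of 13
Threshold: 7

0 (5/13 voted 1)


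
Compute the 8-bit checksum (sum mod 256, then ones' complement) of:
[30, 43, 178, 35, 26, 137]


Sum = 449 mod 256 = 193
Complement = 62

62


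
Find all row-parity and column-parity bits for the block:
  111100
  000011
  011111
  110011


Row parities: 0010
Column parities: 010011

Row P: 0010, Col P: 010011, Corner: 1


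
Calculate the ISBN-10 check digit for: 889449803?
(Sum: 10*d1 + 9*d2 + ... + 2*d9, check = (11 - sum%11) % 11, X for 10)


Weighted sum: 359
359 mod 11 = 7

Check digit: 4


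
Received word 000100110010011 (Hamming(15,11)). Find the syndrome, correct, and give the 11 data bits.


Syndrome = 1: error at position 1

Data: 00010010011 (corrected bit 1)


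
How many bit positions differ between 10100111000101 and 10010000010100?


XOR: 00110111010001
Count of 1s: 7

7


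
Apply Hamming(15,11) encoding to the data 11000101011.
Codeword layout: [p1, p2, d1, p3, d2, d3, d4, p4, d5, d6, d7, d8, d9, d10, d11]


Parity bits: p1=1, p2=0, p3=0, p4=0

101010000101011


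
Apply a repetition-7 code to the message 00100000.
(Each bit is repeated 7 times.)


Each bit -> 7 copies

00000000000000111111100000000000000000000000000000000000


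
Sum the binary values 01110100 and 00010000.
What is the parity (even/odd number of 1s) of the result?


01110100 = 116
00010000 = 16
Sum = 132 = 10000100
1s count = 2

even parity (2 ones in 10000100)


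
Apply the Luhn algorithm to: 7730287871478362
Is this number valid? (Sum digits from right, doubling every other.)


Luhn sum = 79
79 mod 10 = 9

Invalid (Luhn sum mod 10 = 9)


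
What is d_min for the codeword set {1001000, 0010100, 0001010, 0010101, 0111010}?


Comparing all pairs, minimum distance: 1
Can detect 0 errors, correct 0 errors

1


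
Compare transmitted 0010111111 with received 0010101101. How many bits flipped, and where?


XOR: 0000010010

2 error(s) at position(s): 5, 8


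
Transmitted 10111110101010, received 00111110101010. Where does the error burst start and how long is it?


XOR: 10000000000000

Burst at position 0, length 1


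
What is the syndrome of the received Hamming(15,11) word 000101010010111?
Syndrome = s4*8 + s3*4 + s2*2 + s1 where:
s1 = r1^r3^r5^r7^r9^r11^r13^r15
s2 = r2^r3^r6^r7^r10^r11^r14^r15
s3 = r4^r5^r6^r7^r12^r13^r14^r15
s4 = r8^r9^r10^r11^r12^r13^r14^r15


s1=1, s2=0, s3=1, s4=1

Syndrome = 13 (error at position 13)


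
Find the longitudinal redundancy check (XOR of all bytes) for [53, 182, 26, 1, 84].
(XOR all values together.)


XOR chain: 53 ^ 182 ^ 26 ^ 1 ^ 84 = 204

204


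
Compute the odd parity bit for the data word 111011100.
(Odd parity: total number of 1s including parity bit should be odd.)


Number of 1s in data: 6
Parity bit: 1

1


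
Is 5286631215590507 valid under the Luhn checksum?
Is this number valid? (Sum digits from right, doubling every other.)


Luhn sum = 55
55 mod 10 = 5

Invalid (Luhn sum mod 10 = 5)


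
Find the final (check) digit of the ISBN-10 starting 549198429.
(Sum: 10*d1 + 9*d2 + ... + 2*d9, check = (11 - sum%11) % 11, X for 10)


Weighted sum: 299
299 mod 11 = 2

Check digit: 9


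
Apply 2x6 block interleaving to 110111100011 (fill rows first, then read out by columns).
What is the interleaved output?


Matrix:
  110111
  100011
Read columns: 111000101111

111000101111


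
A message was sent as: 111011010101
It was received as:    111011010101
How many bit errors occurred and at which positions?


XOR: 000000000000

0 errors (received matches sent)


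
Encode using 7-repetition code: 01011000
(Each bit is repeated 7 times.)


Each bit -> 7 copies

00000001111111000000011111111111111000000000000000000000


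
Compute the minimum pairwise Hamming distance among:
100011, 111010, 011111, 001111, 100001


Comparing all pairs, minimum distance: 1
Can detect 0 errors, correct 0 errors

1


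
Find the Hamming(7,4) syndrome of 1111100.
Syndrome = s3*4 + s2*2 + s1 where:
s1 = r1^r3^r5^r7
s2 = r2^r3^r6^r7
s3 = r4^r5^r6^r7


s1=1, s2=0, s3=0

Syndrome = 1 (error at position 1)


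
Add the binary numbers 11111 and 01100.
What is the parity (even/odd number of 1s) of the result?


11111 = 31
01100 = 12
Sum = 43 = 101011
1s count = 4

even parity (4 ones in 101011)


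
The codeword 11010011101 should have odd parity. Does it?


Number of 1s: 7

Yes, parity is correct (7 ones)


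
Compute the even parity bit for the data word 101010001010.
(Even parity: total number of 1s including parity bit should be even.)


Number of 1s in data: 5
Parity bit: 1

1


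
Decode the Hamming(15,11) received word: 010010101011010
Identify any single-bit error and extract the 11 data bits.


Syndrome = 0: no error detected

Data: 01011011010 (no errors)


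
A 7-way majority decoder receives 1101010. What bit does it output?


Ones: 4 out of 7
Threshold: 4

1 (4/7 voted 1)


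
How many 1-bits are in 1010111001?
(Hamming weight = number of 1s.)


Counting 1s in 1010111001

6


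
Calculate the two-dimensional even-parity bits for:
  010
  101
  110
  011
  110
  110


Row parities: 100000
Column parities: 010

Row P: 100000, Col P: 010, Corner: 1


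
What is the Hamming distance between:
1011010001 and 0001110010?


XOR: 1010100011
Count of 1s: 5

5


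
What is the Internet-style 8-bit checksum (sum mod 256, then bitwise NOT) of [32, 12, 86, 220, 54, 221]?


Sum = 625 mod 256 = 113
Complement = 142

142


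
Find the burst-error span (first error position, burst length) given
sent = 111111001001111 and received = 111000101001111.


XOR: 000111100000000

Burst at position 3, length 4


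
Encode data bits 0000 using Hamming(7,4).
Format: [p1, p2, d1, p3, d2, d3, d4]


Parity bits: p1=0, p2=0, p3=0

0000000


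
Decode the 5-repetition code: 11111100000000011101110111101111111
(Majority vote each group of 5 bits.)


Groups: 11111, 10000, 00000, 11101, 11011, 11011, 11111
Majority votes: 1001111

1001111


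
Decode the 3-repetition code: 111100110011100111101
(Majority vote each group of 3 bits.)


Groups: 111, 100, 110, 011, 100, 111, 101
Majority votes: 1011011

1011011


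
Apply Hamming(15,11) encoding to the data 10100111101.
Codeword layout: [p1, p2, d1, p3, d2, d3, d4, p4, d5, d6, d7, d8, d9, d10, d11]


Parity bits: p1=0, p2=1, p3=0, p4=1

011001010111101


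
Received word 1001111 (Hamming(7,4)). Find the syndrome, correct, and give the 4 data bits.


Syndrome = 1: error at position 1

Data: 0111 (corrected bit 1)


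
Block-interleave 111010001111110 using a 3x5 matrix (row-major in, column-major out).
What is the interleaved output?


Matrix:
  11101
  00011
  11110
Read columns: 101101101011110

101101101011110


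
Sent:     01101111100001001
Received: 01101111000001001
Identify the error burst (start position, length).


XOR: 00000000100000000

Burst at position 8, length 1


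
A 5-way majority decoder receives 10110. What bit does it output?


Ones: 3 out of 5
Threshold: 3

1 (3/5 voted 1)


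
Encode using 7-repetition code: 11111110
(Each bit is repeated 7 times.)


Each bit -> 7 copies

11111111111111111111111111111111111111111111111110000000


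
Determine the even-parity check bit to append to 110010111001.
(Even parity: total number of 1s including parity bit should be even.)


Number of 1s in data: 7
Parity bit: 1

1


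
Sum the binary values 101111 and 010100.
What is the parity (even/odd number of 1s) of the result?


101111 = 47
010100 = 20
Sum = 67 = 1000011
1s count = 3

odd parity (3 ones in 1000011)


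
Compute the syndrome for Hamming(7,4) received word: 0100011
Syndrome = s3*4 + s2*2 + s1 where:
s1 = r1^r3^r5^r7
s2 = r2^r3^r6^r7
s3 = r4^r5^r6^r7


s1=1, s2=1, s3=0

Syndrome = 3 (error at position 3)


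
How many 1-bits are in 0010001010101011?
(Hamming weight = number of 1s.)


Counting 1s in 0010001010101011

7


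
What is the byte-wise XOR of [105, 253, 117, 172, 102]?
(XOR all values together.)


XOR chain: 105 ^ 253 ^ 117 ^ 172 ^ 102 = 43

43


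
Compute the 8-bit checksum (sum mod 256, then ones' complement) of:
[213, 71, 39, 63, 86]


Sum = 472 mod 256 = 216
Complement = 39

39


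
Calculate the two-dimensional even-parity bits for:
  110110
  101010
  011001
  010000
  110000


Row parities: 01110
Column parities: 100101

Row P: 01110, Col P: 100101, Corner: 1


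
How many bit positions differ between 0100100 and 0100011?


XOR: 0000111
Count of 1s: 3

3


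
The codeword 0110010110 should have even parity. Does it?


Number of 1s: 5

No, parity error (5 ones)


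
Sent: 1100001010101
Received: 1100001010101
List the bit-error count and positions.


XOR: 0000000000000

0 errors (received matches sent)


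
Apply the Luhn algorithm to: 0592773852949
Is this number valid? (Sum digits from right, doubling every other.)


Luhn sum = 71
71 mod 10 = 1

Invalid (Luhn sum mod 10 = 1)


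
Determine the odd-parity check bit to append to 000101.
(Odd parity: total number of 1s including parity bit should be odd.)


Number of 1s in data: 2
Parity bit: 1

1


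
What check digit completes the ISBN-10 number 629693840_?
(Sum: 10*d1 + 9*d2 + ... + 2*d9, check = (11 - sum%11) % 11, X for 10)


Weighted sum: 305
305 mod 11 = 8

Check digit: 3


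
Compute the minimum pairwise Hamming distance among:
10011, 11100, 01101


Comparing all pairs, minimum distance: 2
Can detect 1 errors, correct 0 errors

2


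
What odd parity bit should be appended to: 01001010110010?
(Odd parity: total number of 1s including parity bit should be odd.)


Number of 1s in data: 6
Parity bit: 1

1


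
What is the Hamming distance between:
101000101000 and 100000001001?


XOR: 001000100001
Count of 1s: 3

3


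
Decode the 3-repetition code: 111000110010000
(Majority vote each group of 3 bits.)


Groups: 111, 000, 110, 010, 000
Majority votes: 10100

10100


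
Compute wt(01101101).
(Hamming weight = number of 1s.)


Counting 1s in 01101101

5


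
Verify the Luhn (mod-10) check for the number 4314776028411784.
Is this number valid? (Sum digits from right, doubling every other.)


Luhn sum = 73
73 mod 10 = 3

Invalid (Luhn sum mod 10 = 3)


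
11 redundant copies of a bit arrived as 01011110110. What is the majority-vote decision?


Ones: 7 out of 11
Threshold: 6

1 (7/11 voted 1)


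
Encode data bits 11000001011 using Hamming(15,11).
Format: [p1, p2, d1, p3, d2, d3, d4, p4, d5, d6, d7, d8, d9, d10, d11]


Parity bits: p1=1, p2=1, p3=0, p4=1

111010010001011


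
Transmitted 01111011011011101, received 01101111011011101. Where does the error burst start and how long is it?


XOR: 00010100000000000

Burst at position 3, length 3


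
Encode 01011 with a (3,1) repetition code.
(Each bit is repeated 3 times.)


Each bit -> 3 copies

000111000111111


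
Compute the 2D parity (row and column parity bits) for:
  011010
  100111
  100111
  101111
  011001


Row parities: 10011
Column parities: 101100

Row P: 10011, Col P: 101100, Corner: 1


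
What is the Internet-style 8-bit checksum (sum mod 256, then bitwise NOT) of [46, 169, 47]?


Sum = 262 mod 256 = 6
Complement = 249

249


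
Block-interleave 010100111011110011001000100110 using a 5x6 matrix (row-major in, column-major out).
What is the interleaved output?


Matrix:
  010100
  111011
  110011
  001000
  100110
Read columns: 011011110001010100010110101100

011011110001010100010110101100


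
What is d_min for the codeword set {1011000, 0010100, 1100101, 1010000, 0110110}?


Comparing all pairs, minimum distance: 1
Can detect 0 errors, correct 0 errors

1


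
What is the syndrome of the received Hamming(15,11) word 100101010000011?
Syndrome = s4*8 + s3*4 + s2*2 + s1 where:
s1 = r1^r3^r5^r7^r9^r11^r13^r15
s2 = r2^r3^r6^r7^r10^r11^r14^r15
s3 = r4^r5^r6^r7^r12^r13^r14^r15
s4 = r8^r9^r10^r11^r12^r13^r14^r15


s1=0, s2=1, s3=0, s4=1

Syndrome = 10 (error at position 10)


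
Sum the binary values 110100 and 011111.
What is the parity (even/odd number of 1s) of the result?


110100 = 52
011111 = 31
Sum = 83 = 1010011
1s count = 4

even parity (4 ones in 1010011)


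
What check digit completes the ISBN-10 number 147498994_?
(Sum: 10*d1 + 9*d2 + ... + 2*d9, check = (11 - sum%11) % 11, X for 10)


Weighted sum: 295
295 mod 11 = 9

Check digit: 2


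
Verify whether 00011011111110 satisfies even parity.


Number of 1s: 9

No, parity error (9 ones)


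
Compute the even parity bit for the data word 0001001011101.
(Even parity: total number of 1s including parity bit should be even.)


Number of 1s in data: 6
Parity bit: 0

0


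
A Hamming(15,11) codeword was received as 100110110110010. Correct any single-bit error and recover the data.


Syndrome = 0: no error detected

Data: 01010110010 (no errors)


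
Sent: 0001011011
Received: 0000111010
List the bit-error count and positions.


XOR: 0001100001

3 error(s) at position(s): 3, 4, 9


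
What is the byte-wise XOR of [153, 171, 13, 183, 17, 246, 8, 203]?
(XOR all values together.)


XOR chain: 153 ^ 171 ^ 13 ^ 183 ^ 17 ^ 246 ^ 8 ^ 203 = 172

172


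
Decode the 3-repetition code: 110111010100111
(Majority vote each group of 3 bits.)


Groups: 110, 111, 010, 100, 111
Majority votes: 11001

11001


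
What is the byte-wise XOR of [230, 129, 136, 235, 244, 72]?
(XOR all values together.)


XOR chain: 230 ^ 129 ^ 136 ^ 235 ^ 244 ^ 72 = 184

184


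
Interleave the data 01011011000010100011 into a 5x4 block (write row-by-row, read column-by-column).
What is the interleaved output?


Matrix:
  0101
  1011
  0000
  1010
  0011
Read columns: 01010100000101111001

01010100000101111001


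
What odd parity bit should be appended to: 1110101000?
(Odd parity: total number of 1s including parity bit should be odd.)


Number of 1s in data: 5
Parity bit: 0

0


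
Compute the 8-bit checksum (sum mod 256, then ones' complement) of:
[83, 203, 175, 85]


Sum = 546 mod 256 = 34
Complement = 221

221


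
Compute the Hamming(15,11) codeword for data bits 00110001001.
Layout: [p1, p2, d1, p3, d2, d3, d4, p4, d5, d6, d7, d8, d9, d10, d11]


Parity bits: p1=0, p2=1, p3=0, p4=0

010001100001001


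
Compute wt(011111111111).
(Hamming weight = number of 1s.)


Counting 1s in 011111111111

11


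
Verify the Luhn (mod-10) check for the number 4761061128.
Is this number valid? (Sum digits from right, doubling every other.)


Luhn sum = 40
40 mod 10 = 0

Valid (Luhn sum mod 10 = 0)


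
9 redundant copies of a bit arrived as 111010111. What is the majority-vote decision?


Ones: 7 out of 9
Threshold: 5

1 (7/9 voted 1)


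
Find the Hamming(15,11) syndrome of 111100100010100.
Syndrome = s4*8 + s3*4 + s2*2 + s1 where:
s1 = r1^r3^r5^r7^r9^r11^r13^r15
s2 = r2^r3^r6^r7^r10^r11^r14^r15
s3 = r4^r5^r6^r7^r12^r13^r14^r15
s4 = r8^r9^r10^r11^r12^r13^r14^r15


s1=1, s2=0, s3=1, s4=0

Syndrome = 5 (error at position 5)


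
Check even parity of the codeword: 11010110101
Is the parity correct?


Number of 1s: 7

No, parity error (7 ones)


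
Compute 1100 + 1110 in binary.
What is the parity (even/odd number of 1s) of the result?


1100 = 12
1110 = 14
Sum = 26 = 11010
1s count = 3

odd parity (3 ones in 11010)


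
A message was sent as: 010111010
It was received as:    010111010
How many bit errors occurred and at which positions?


XOR: 000000000

0 errors (received matches sent)


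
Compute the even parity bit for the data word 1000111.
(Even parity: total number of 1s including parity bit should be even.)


Number of 1s in data: 4
Parity bit: 0

0


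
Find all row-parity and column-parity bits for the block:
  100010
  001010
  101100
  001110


Row parities: 0011
Column parities: 001010

Row P: 0011, Col P: 001010, Corner: 0


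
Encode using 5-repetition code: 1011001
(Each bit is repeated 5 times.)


Each bit -> 5 copies

11111000001111111111000000000011111


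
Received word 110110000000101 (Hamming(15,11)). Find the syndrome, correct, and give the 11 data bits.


Syndrome = 0: no error detected

Data: 01000000101 (no errors)


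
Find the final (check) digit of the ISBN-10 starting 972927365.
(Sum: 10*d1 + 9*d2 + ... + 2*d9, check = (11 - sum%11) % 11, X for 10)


Weighted sum: 319
319 mod 11 = 0

Check digit: 0


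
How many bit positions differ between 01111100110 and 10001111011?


XOR: 11110011101
Count of 1s: 8

8


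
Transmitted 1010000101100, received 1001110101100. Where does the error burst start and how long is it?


XOR: 0011110000000

Burst at position 2, length 4


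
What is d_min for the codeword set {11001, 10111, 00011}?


Comparing all pairs, minimum distance: 2
Can detect 1 errors, correct 0 errors

2


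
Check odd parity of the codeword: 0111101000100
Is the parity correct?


Number of 1s: 6

No, parity error (6 ones)


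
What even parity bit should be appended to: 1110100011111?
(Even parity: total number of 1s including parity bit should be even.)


Number of 1s in data: 9
Parity bit: 1

1


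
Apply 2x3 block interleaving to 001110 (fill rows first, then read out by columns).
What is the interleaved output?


Matrix:
  001
  110
Read columns: 010110

010110


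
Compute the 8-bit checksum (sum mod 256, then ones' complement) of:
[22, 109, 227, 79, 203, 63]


Sum = 703 mod 256 = 191
Complement = 64

64


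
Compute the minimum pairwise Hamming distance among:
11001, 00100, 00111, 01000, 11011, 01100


Comparing all pairs, minimum distance: 1
Can detect 0 errors, correct 0 errors

1


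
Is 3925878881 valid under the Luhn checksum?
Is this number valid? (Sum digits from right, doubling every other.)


Luhn sum = 61
61 mod 10 = 1

Invalid (Luhn sum mod 10 = 1)


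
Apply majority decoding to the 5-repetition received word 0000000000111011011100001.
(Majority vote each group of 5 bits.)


Groups: 00000, 00000, 11101, 10111, 00001
Majority votes: 00110

00110


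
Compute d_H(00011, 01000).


XOR: 01011
Count of 1s: 3

3


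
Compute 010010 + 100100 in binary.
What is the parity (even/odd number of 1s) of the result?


010010 = 18
100100 = 36
Sum = 54 = 110110
1s count = 4

even parity (4 ones in 110110)


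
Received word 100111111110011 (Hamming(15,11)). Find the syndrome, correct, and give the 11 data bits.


Syndrome = 0: no error detected

Data: 01111110011 (no errors)


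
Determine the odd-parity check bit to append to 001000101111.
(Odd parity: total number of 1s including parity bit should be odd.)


Number of 1s in data: 6
Parity bit: 1

1


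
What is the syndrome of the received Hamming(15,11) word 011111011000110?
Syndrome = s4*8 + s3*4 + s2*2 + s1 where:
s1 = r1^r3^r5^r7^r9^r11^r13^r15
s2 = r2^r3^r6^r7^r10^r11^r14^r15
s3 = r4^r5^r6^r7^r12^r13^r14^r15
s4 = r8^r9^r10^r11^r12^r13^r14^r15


s1=0, s2=0, s3=1, s4=0

Syndrome = 4 (error at position 4)


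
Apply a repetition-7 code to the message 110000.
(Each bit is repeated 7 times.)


Each bit -> 7 copies

111111111111110000000000000000000000000000


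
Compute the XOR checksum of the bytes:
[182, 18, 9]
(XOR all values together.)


XOR chain: 182 ^ 18 ^ 9 = 173

173


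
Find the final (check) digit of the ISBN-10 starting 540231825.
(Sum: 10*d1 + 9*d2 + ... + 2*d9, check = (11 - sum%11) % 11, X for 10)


Weighted sum: 171
171 mod 11 = 6

Check digit: 5


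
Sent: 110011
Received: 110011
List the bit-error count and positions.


XOR: 000000

0 errors (received matches sent)


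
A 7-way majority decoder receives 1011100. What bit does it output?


Ones: 4 out of 7
Threshold: 4

1 (4/7 voted 1)


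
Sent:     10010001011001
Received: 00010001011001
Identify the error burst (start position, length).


XOR: 10000000000000

Burst at position 0, length 1


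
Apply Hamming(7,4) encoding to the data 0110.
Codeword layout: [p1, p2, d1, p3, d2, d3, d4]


Parity bits: p1=1, p2=1, p3=0

1100110


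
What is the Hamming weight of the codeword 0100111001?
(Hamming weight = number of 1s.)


Counting 1s in 0100111001

5


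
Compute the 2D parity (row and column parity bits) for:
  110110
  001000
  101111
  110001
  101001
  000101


Row parities: 011110
Column parities: 001100

Row P: 011110, Col P: 001100, Corner: 0


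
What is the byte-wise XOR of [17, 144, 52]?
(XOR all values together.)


XOR chain: 17 ^ 144 ^ 52 = 181

181


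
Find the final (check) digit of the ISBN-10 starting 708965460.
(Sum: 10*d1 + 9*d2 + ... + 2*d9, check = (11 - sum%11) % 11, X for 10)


Weighted sum: 292
292 mod 11 = 6

Check digit: 5


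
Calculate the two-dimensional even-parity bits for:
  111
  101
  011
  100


Row parities: 1001
Column parities: 101

Row P: 1001, Col P: 101, Corner: 0


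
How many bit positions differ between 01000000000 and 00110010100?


XOR: 01110010100
Count of 1s: 5

5


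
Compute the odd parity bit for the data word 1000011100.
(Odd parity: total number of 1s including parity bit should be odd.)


Number of 1s in data: 4
Parity bit: 1

1


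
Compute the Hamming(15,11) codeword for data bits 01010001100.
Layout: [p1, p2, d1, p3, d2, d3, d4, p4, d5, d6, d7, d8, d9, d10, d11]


Parity bits: p1=1, p2=1, p3=0, p4=0

110010100001100


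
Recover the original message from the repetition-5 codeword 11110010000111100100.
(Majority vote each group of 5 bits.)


Groups: 11110, 01000, 01111, 00100
Majority votes: 1010

1010


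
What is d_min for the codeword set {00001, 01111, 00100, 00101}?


Comparing all pairs, minimum distance: 1
Can detect 0 errors, correct 0 errors

1


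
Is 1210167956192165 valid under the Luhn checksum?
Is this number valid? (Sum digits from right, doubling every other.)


Luhn sum = 59
59 mod 10 = 9

Invalid (Luhn sum mod 10 = 9)


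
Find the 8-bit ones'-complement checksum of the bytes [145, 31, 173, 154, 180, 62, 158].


Sum = 903 mod 256 = 135
Complement = 120

120


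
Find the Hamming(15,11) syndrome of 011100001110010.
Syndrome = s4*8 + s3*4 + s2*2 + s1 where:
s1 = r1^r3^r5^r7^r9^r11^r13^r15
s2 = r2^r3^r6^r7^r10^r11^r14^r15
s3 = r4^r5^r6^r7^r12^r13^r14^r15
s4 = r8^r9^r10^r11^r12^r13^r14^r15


s1=1, s2=1, s3=0, s4=0

Syndrome = 3 (error at position 3)


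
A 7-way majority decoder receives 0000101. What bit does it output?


Ones: 2 out of 7
Threshold: 4

0 (2/7 voted 1)


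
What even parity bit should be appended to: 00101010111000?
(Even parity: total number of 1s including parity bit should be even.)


Number of 1s in data: 6
Parity bit: 0

0


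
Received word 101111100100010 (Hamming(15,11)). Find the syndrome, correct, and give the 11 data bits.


Syndrome = 6: error at position 6

Data: 11010100010 (corrected bit 6)


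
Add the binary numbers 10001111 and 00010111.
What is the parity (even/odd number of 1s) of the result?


10001111 = 143
00010111 = 23
Sum = 166 = 10100110
1s count = 4

even parity (4 ones in 10100110)


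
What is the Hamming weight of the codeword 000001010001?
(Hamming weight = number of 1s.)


Counting 1s in 000001010001

3


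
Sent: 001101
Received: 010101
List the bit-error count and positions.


XOR: 011000

2 error(s) at position(s): 1, 2


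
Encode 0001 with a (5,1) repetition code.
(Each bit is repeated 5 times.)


Each bit -> 5 copies

00000000000000011111


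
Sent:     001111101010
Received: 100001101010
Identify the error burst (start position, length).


XOR: 101110000000

Burst at position 0, length 5


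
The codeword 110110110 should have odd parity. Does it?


Number of 1s: 6

No, parity error (6 ones)


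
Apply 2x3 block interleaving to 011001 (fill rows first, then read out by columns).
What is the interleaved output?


Matrix:
  011
  001
Read columns: 001011

001011


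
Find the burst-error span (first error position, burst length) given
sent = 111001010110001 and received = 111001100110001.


XOR: 000000110000000

Burst at position 6, length 2


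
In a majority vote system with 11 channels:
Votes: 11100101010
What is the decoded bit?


Ones: 6 out of 11
Threshold: 6

1 (6/11 voted 1)


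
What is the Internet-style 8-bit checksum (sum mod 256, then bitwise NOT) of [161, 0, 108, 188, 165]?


Sum = 622 mod 256 = 110
Complement = 145

145


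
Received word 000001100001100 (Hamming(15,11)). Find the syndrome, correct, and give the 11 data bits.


Syndrome = 0: no error detected

Data: 00110001100 (no errors)


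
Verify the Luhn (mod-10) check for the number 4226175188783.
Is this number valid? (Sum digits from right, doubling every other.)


Luhn sum = 58
58 mod 10 = 8

Invalid (Luhn sum mod 10 = 8)


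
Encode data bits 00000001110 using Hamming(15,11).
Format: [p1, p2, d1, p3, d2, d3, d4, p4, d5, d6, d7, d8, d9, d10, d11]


Parity bits: p1=1, p2=1, p3=1, p4=1

110100010001110


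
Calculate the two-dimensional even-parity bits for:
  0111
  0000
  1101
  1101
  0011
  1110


Row parities: 101101
Column parities: 1010

Row P: 101101, Col P: 1010, Corner: 0


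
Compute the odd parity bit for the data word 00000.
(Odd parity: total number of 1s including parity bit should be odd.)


Number of 1s in data: 0
Parity bit: 1

1


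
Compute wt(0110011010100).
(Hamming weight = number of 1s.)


Counting 1s in 0110011010100

6


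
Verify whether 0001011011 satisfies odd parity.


Number of 1s: 5

Yes, parity is correct (5 ones)


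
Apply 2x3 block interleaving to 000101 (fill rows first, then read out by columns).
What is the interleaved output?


Matrix:
  000
  101
Read columns: 010001

010001


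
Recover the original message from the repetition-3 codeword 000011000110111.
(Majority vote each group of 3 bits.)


Groups: 000, 011, 000, 110, 111
Majority votes: 01011

01011


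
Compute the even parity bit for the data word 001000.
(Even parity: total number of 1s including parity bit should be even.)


Number of 1s in data: 1
Parity bit: 1

1


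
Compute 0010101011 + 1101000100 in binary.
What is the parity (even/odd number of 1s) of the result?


0010101011 = 171
1101000100 = 836
Sum = 1007 = 1111101111
1s count = 9

odd parity (9 ones in 1111101111)


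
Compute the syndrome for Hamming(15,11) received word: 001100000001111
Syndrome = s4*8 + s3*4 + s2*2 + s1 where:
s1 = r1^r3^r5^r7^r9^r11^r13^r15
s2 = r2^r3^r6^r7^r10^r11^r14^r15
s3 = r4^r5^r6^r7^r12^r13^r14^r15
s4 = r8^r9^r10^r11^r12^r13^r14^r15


s1=1, s2=1, s3=1, s4=0

Syndrome = 7 (error at position 7)


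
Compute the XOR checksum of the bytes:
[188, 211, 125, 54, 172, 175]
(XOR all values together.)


XOR chain: 188 ^ 211 ^ 125 ^ 54 ^ 172 ^ 175 = 39

39


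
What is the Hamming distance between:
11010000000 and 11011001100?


XOR: 00001001100
Count of 1s: 3

3


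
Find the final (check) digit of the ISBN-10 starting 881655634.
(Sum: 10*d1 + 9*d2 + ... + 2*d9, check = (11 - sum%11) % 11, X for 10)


Weighted sum: 298
298 mod 11 = 1

Check digit: X


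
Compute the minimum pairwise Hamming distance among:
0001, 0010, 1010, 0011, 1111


Comparing all pairs, minimum distance: 1
Can detect 0 errors, correct 0 errors

1


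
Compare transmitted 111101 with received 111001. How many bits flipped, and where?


XOR: 000100

1 error(s) at position(s): 3


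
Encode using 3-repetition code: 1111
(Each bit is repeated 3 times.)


Each bit -> 3 copies

111111111111


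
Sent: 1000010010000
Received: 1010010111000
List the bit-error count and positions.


XOR: 0010000101000

3 error(s) at position(s): 2, 7, 9
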